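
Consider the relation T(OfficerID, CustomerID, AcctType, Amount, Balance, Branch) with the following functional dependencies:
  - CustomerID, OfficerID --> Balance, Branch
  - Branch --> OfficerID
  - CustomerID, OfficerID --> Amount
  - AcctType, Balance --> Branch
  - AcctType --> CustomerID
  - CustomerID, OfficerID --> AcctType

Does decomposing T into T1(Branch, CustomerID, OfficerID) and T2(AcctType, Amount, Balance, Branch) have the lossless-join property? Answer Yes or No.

T1 ∩ T2 = {Branch}; its closure under F is {Branch, OfficerID}.
The closure covers neither T1 nor T2 entirely; the join is not lossless.

No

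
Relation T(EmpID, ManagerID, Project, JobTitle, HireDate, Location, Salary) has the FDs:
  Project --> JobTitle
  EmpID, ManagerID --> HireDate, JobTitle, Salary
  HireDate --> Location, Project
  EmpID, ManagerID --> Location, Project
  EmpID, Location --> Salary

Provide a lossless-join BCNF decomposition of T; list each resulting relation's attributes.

Candidate key of the original relation: {EmpID, ManagerID}.
{EmpID, HireDate, JobTitle, Location, ManagerID, Project, Salary}: {Project} determines {JobTitle, Project} here but is not a superkey — split on Project --> JobTitle, giving {JobTitle, Project} and {EmpID, HireDate, Location, ManagerID, Project, Salary}.
{JobTitle, Project} has no BCNF violation.
{EmpID, HireDate, Location, ManagerID, Project, Salary}: {HireDate} determines {HireDate, Location, Project} here but is not a superkey — split on HireDate --> Location, Project, giving {HireDate, Location, Project} and {EmpID, HireDate, ManagerID, Salary}.
{HireDate, Location, Project} has no BCNF violation.
{EmpID, HireDate, ManagerID, Salary}: {EmpID, HireDate} determines {EmpID, HireDate, Salary} here but is not a superkey — split on EmpID, HireDate --> Salary, giving {EmpID, HireDate, Salary} and {EmpID, HireDate, ManagerID}.
{EmpID, HireDate, Salary} has no BCNF violation.
{EmpID, HireDate, ManagerID} has no BCNF violation.

{EmpID, HireDate, ManagerID}; {EmpID, HireDate, Salary}; {HireDate, Location, Project}; {JobTitle, Project}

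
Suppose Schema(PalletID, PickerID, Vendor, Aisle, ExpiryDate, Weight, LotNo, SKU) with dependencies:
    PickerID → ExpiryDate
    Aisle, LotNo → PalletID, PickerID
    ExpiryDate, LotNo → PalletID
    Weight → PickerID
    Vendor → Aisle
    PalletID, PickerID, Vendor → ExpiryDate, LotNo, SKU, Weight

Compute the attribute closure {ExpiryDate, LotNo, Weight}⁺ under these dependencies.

{ExpiryDate, LotNo, PalletID, PickerID, Weight}

Start with {ExpiryDate, LotNo, Weight}.
ExpiryDate, LotNo → PalletID applies; add {PalletID} → now {ExpiryDate, LotNo, PalletID, Weight}.
Weight → PickerID applies; add {PickerID} → now {ExpiryDate, LotNo, PalletID, PickerID, Weight}.
No further FD applies.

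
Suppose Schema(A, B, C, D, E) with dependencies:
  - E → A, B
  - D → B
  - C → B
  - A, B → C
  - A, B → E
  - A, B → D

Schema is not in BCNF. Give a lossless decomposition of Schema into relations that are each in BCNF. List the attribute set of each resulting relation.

{A, C, D, E}; {B, D}

Candidate keys of the original relation: {A, B}, {A, C}, {A, D}, {E}.
Within {A, B, C, D, E}: {D}⁺ ∩ {A, B, C, D, E} = {B, D}, not the whole set, so D → B violates BCNF; decompose into {B, D} and {A, C, D, E}.
{B, D}: every determinant is a superkey — BCNF.
{A, C, D, E}: every determinant is a superkey — BCNF.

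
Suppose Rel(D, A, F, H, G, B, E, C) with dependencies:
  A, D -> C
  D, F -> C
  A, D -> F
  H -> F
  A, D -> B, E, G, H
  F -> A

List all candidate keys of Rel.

{D} never appears on the right of any FD, so every key must include it.
{A, D} is a candidate key since {A, D}⁺ = {A, B, C, D, E, F, G, H} covers every attribute.
{D, F} is a candidate key since {D, F}⁺ = {A, B, C, D, E, F, G, H} covers every attribute.
{D, H} is a candidate key since {D, H}⁺ = {A, B, C, D, E, F, G, H} covers every attribute.
Any other superkey properly contains one of these, so there are no further candidate keys.

{A, D}, {D, F}, {D, H}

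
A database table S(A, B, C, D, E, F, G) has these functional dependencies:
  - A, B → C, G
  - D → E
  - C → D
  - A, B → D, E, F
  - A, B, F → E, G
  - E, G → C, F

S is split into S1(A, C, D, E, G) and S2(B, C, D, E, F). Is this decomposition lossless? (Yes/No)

No

S1 ∩ S2 = {C, D, E}; its closure under F is {C, D, E}.
S1 ⊄ {C, D, E} and S2 ⊄ {C, D, E}, so the split is lossy.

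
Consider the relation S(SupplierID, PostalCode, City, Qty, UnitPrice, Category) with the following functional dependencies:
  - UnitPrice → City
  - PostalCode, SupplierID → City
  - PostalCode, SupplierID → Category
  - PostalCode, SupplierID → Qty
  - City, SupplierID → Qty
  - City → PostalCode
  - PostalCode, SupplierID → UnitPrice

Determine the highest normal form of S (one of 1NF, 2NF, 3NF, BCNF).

3NF

Candidate keys: {City, SupplierID}, {PostalCode, SupplierID}, {SupplierID, UnitPrice}. Prime attributes: {City, PostalCode, SupplierID, UnitPrice}.
UnitPrice → City: {UnitPrice}⁺ = {City, PostalCode, UnitPrice}, which is not all of the attributes, so the left side is not a superkey — BCNF is violated.
Its right-hand attributes {City} are all prime, as are those of every other non-superkey FD — the relation is in 3NF.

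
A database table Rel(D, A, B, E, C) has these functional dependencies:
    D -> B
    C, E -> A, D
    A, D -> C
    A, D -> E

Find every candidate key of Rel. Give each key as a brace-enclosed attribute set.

{A, D}⁺ = {A, B, C, D, E} — all of the relation — so {A, D} is a candidate key.
{C, E}⁺ = {A, B, C, D, E} — all of the relation — so {C, E} is a candidate key.
Any other superkey properly contains one of these, so there are no further candidate keys.

{A, D}, {C, E}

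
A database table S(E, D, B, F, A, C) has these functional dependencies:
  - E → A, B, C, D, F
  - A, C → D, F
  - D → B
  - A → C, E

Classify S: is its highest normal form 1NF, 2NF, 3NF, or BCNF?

Candidate keys: {A}, {E}. Prime attributes: {A, E}.
D → B: {D}⁺ = {B, D}, which is not all of the attributes, so the left side is not a superkey — BCNF is violated.
D → B determines the non-prime attribute {B} from a non-superkey — 3NF is violated.
Every candidate key is a single attribute, so no partial dependency is possible; 2NF holds.

2NF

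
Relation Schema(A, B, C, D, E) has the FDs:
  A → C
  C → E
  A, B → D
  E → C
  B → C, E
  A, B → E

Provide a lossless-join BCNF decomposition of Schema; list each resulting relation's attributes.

{A, B, D}; {A, C}; {C, E}

Candidate key of the original relation: {A, B}.
In {A, B, C, D, E}, {A} is not a superkey ({A}⁺ restricted to this set is {A, C, E}), so split on A → C, E into {A, C, E} and {A, B, D}.
In {A, C, E}, {C} is not a superkey ({C}⁺ restricted to this set is {C, E}), so split on C → E into {C, E} and {A, C}.
{C, E} is in BCNF.
{A, C} is in BCNF.
{A, B, D} is in BCNF.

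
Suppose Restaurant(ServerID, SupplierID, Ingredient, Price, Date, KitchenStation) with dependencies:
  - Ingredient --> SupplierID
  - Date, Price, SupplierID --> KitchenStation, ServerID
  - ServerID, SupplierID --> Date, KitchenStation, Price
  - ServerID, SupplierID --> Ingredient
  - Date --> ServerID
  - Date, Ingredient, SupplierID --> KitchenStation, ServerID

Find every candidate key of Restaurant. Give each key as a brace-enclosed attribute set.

{Date, Ingredient}, {Date, SupplierID}, {Ingredient, ServerID}, {ServerID, SupplierID}

{Date, Ingredient}⁺ = {Date, Ingredient, KitchenStation, Price, ServerID, SupplierID}, which is every attribute, so {Date, Ingredient} is a candidate key.
{Date, SupplierID}⁺ = {Date, Ingredient, KitchenStation, Price, ServerID, SupplierID}, which is every attribute, so {Date, SupplierID} is a candidate key.
{Ingredient, ServerID}⁺ = {Date, Ingredient, KitchenStation, Price, ServerID, SupplierID}, which is every attribute, so {Ingredient, ServerID} is a candidate key.
{ServerID, SupplierID}⁺ = {Date, Ingredient, KitchenStation, Price, ServerID, SupplierID}, which is every attribute, so {ServerID, SupplierID} is a candidate key.
Any other superkey properly contains one of these, so there are no further candidate keys.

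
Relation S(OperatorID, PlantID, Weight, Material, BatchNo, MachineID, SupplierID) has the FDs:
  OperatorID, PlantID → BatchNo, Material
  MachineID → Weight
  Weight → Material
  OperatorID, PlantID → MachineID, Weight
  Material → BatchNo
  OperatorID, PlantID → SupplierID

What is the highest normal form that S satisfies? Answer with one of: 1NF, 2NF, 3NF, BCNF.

2NF

Candidate key: {OperatorID, PlantID}. Prime attributes: {OperatorID, PlantID}.
MachineID → Weight breaks BCNF: {MachineID}⁺ = {BatchNo, MachineID, Material, Weight}, so {MachineID} is not a superkey.
MachineID → Weight has non-prime {Weight} on the right and a non-superkey on the left, so 3NF fails.
Checking every proper subset of each key, none determines a non-prime attribute — 2NF is satisfied.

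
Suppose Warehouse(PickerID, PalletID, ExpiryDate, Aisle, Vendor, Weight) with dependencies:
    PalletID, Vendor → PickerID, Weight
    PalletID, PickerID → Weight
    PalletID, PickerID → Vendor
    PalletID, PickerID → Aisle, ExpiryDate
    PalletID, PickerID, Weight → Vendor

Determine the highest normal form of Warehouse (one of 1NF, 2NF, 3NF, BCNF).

BCNF

Candidate keys: {PalletID, PickerID}, {PalletID, Vendor}. Prime attributes: {PalletID, PickerID, Vendor}.
Every FD has a superkey on the left, so the relation is in BCNF.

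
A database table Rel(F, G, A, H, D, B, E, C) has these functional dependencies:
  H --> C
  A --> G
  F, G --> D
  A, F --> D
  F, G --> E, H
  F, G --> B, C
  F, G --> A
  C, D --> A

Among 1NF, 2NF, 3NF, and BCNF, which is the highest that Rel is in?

Candidate keys: {A, F}, {C, D, F}, {D, F, H}, {F, G}. Prime attributes: {A, C, D, F, G, H}.
For H --> C we have {H}⁺ = {C, H}; {H} is not a superkey, so BCNF fails.
Its right-hand attributes {C} are all prime, as are those of every other non-superkey FD — the relation is in 3NF.

3NF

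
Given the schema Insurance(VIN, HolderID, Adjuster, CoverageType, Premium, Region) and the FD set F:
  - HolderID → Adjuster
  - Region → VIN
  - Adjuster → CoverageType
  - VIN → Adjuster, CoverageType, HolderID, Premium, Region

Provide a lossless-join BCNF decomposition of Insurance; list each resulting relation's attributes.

{Adjuster, CoverageType}; {Adjuster, HolderID}; {HolderID, Premium, Region, VIN}

Candidate keys of the original relation: {Region}, {VIN}.
In {Adjuster, CoverageType, HolderID, Premium, Region, VIN}, {HolderID} is not a superkey ({HolderID}⁺ restricted to this set is {Adjuster, CoverageType, HolderID}), so split on HolderID → Adjuster, CoverageType into {Adjuster, CoverageType, HolderID} and {HolderID, Premium, Region, VIN}.
In {Adjuster, CoverageType, HolderID}, {Adjuster} is not a superkey ({Adjuster}⁺ restricted to this set is {Adjuster, CoverageType}), so split on Adjuster → CoverageType into {Adjuster, CoverageType} and {Adjuster, HolderID}.
{Adjuster, CoverageType}: every determinant is a superkey — BCNF.
{Adjuster, HolderID}: every determinant is a superkey — BCNF.
{HolderID, Premium, Region, VIN}: every determinant is a superkey — BCNF.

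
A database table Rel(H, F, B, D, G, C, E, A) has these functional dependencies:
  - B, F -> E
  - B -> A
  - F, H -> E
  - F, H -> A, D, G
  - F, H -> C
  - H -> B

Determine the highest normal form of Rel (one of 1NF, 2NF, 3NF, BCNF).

Candidate key: {F, H}. Prime attributes: {F, H}.
B, F -> E breaks BCNF: {B, F}⁺ = {A, B, E, F}, so {B, F} is not a superkey.
Because {E} is non-prime and the left side of B, F -> E is not a superkey, the relation is not in 3NF.
Since {H} ⊂ {F, H} and {H}⁺ ⊇ {A, B} with {A, B} non-prime, there is a partial dependency; 2NF fails.

1NF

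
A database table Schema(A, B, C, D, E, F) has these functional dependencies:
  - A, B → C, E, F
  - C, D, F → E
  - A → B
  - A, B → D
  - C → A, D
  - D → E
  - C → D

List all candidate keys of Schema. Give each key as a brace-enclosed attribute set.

{A}⁺ = {A, B, C, D, E, F}, which is every attribute, so {A} is a candidate key.
{C}⁺ = {A, B, C, D, E, F}, which is every attribute, so {C} is a candidate key.
Any other superkey properly contains one of these, so there are no further candidate keys.

{A}, {C}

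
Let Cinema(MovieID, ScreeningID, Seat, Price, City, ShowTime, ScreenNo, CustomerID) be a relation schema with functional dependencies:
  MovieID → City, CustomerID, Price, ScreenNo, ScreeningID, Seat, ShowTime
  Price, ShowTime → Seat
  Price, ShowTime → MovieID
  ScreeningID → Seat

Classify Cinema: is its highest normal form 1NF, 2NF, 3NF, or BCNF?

Candidate keys: {MovieID}, {Price, ShowTime}. Prime attributes: {MovieID, Price, ShowTime}.
For ScreeningID → Seat we have {ScreeningID}⁺ = {ScreeningID, Seat}; {ScreeningID} is not a superkey, so BCNF fails.
Because {Seat} is non-prime and the left side of ScreeningID → Seat is not a superkey, the relation is not in 3NF.
No non-prime attribute depends on a proper subset of any candidate key, so 2NF holds.

2NF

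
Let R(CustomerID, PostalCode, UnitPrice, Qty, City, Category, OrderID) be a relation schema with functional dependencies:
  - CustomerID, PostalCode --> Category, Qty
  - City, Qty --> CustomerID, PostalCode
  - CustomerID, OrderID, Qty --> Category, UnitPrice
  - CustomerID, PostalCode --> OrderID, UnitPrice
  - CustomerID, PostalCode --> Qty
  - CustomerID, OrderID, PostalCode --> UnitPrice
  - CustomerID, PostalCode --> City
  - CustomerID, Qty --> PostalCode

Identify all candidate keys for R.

{City, Qty}, {CustomerID, PostalCode}, {CustomerID, Qty}

{City, Qty}⁺ = {Category, City, CustomerID, OrderID, PostalCode, Qty, UnitPrice}, which is every attribute, so {City, Qty} is a candidate key.
{CustomerID, PostalCode}⁺ = {Category, City, CustomerID, OrderID, PostalCode, Qty, UnitPrice}, which is every attribute, so {CustomerID, PostalCode} is a candidate key.
{CustomerID, Qty}⁺ = {Category, City, CustomerID, OrderID, PostalCode, Qty, UnitPrice}, which is every attribute, so {CustomerID, Qty} is a candidate key.
No proper subset of any of these is a key, and no other minimal superkey exists.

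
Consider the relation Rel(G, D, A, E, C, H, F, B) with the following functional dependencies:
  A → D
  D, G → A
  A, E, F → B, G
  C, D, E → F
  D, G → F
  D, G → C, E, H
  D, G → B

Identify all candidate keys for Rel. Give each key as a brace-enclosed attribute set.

{A, G} is a candidate key since {A, G}⁺ = {A, B, C, D, E, F, G, H} covers every attribute.
{D, G} is a candidate key since {D, G}⁺ = {A, B, C, D, E, F, G, H} covers every attribute.
{A, C, E} is a candidate key since {A, C, E}⁺ = {A, B, C, D, E, F, G, H} covers every attribute.
{A, E, F} is a candidate key since {A, E, F}⁺ = {A, B, C, D, E, F, G, H} covers every attribute.
These are minimal and exhaustive — every other superkey contains one of them.

{A, C, E}, {A, E, F}, {A, G}, {D, G}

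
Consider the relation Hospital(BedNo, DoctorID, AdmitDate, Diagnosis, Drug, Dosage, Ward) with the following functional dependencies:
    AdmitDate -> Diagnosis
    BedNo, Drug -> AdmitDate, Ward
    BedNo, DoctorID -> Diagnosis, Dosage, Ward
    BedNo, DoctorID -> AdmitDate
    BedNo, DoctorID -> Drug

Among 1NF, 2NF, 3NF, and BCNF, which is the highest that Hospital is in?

2NF

Candidate key: {BedNo, DoctorID}. Prime attributes: {BedNo, DoctorID}.
AdmitDate -> Diagnosis: {AdmitDate}⁺ = {AdmitDate, Diagnosis}, which is not all of the attributes, so the left side is not a superkey — BCNF is violated.
AdmitDate -> Diagnosis determines the non-prime attribute {Diagnosis} from a non-superkey — 3NF is violated.
Checking every proper subset of each key, none determines a non-prime attribute — 2NF is satisfied.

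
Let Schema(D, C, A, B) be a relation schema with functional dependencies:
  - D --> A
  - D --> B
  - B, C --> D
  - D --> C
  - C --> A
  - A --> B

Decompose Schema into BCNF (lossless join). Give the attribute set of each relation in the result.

Candidate keys of the original relation: {C}, {D}.
Within {A, B, C, D}: {A}⁺ ∩ {A, B, C, D} = {A, B}, not the whole set, so A --> B violates BCNF; decompose into {A, B} and {A, C, D}.
{A, B} is in BCNF.
{A, C, D} is in BCNF.

{A, B}; {A, C, D}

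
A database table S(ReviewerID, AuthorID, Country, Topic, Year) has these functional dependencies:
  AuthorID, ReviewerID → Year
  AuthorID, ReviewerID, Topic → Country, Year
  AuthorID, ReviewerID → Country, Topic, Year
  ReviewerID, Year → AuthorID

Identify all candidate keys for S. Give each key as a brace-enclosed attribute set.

{AuthorID, ReviewerID}, {ReviewerID, Year}

{ReviewerID} never appears on the right of any FD, so every key must include it.
{AuthorID, ReviewerID}⁺ = {AuthorID, Country, ReviewerID, Topic, Year} — all of the relation — so {AuthorID, ReviewerID} is a candidate key.
{ReviewerID, Year}⁺ = {AuthorID, Country, ReviewerID, Topic, Year} — all of the relation — so {ReviewerID, Year} is a candidate key.
These are minimal and exhaustive — every other superkey contains one of them.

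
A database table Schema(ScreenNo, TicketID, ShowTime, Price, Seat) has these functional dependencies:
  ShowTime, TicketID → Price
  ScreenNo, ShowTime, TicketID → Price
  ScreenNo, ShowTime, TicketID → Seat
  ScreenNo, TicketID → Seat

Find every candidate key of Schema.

Attributes never on any right-hand side: {ScreenNo, ShowTime, TicketID} — every candidate key must contain all of them.
Closure of {ScreenNo, ShowTime, TicketID} is {Price, ScreenNo, Seat, ShowTime, TicketID}, the whole schema; {ScreenNo, ShowTime, TicketID} is a candidate key.
No smaller or unrelated set reaches every attribute, so there are no other keys.

{ScreenNo, ShowTime, TicketID}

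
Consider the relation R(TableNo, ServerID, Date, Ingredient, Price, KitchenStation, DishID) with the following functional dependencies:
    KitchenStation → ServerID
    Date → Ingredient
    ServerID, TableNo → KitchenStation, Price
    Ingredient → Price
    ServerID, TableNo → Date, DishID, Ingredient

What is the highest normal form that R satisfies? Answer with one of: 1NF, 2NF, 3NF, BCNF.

2NF

Candidate keys: {KitchenStation, TableNo}, {ServerID, TableNo}. Prime attributes: {KitchenStation, ServerID, TableNo}.
KitchenStation → ServerID: {KitchenStation}⁺ = {KitchenStation, ServerID}, which is not all of the attributes, so the left side is not a superkey — BCNF is violated.
Because {Ingredient} is non-prime and the left side of Date → Ingredient is not a superkey, the relation is not in 3NF.
No non-prime attribute depends on a proper subset of any candidate key, so 2NF holds.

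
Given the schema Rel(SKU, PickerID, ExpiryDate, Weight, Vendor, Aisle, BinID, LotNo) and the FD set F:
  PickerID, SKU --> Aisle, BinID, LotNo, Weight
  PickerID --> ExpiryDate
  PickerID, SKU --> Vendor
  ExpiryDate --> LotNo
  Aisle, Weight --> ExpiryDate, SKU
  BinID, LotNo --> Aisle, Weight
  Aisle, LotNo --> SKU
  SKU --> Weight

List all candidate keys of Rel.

Attributes never on any right-hand side: {PickerID} — every candidate key must contain it.
Closure of {Aisle, PickerID} is {Aisle, BinID, ExpiryDate, LotNo, PickerID, SKU, Vendor, Weight}, the whole schema; {Aisle, PickerID} is a candidate key.
Closure of {BinID, PickerID} is {Aisle, BinID, ExpiryDate, LotNo, PickerID, SKU, Vendor, Weight}, the whole schema; {BinID, PickerID} is a candidate key.
Closure of {PickerID, SKU} is {Aisle, BinID, ExpiryDate, LotNo, PickerID, SKU, Vendor, Weight}, the whole schema; {PickerID, SKU} is a candidate key.
Any other superkey properly contains one of these, so there are no further candidate keys.

{Aisle, PickerID}, {BinID, PickerID}, {PickerID, SKU}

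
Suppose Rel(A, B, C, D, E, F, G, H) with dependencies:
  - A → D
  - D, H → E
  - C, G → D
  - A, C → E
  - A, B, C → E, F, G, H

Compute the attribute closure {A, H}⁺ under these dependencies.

{A, D, E, H}

Start with {A, H}.
A → D applies; add {D} → now {A, D, H}.
D, H → E applies; add {E} → now {A, D, E, H}.
No further FD applies.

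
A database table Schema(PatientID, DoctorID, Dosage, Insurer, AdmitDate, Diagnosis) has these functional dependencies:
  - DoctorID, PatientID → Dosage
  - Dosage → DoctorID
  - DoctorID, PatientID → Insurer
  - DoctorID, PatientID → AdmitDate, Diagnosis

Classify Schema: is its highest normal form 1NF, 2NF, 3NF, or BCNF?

3NF

Candidate keys: {DoctorID, PatientID}, {Dosage, PatientID}. Prime attributes: {DoctorID, Dosage, PatientID}.
For Dosage → DoctorID we have {Dosage}⁺ = {DoctorID, Dosage}; {Dosage} is not a superkey, so BCNF fails.
Since {DoctorID} ⊆ prime attributes and every other non-superkey FD also has a prime right side, the schema is in 3NF.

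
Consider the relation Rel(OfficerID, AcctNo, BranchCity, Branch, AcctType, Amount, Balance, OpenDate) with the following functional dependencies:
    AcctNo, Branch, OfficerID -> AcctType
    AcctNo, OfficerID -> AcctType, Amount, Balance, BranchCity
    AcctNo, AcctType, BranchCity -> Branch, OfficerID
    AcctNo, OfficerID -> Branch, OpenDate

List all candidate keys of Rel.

{AcctNo} never appears on the right of any FD, so every key must include it.
{AcctNo, OfficerID}⁺ = {AcctNo, AcctType, Amount, Balance, Branch, BranchCity, OfficerID, OpenDate}, which is every attribute, so {AcctNo, OfficerID} is a candidate key.
{AcctNo, AcctType, BranchCity}⁺ = {AcctNo, AcctType, Amount, Balance, Branch, BranchCity, OfficerID, OpenDate}, which is every attribute, so {AcctNo, AcctType, BranchCity} is a candidate key.
These are minimal and exhaustive — every other superkey contains one of them.

{AcctNo, AcctType, BranchCity}, {AcctNo, OfficerID}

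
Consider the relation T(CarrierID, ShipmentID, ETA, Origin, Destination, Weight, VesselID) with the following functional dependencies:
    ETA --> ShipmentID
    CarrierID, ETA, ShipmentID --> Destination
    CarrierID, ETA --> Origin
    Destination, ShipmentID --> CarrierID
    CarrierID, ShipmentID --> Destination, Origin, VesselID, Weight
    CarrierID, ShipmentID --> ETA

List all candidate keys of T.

{CarrierID, ETA}, {CarrierID, ShipmentID}, {Destination, ETA}, {Destination, ShipmentID}

{CarrierID, ETA}⁺ = {CarrierID, Destination, ETA, Origin, ShipmentID, VesselID, Weight} — all of the relation — so {CarrierID, ETA} is a candidate key.
{CarrierID, ShipmentID}⁺ = {CarrierID, Destination, ETA, Origin, ShipmentID, VesselID, Weight} — all of the relation — so {CarrierID, ShipmentID} is a candidate key.
{Destination, ETA}⁺ = {CarrierID, Destination, ETA, Origin, ShipmentID, VesselID, Weight} — all of the relation — so {Destination, ETA} is a candidate key.
{Destination, ShipmentID}⁺ = {CarrierID, Destination, ETA, Origin, ShipmentID, VesselID, Weight} — all of the relation — so {Destination, ShipmentID} is a candidate key.
Any other superkey properly contains one of these, so there are no further candidate keys.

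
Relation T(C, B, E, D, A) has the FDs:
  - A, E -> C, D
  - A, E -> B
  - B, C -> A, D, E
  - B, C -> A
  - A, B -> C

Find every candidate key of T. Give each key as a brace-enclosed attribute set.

{A, B}, {A, E}, {B, C}

{A, B}⁺ = {A, B, C, D, E}, which is every attribute, so {A, B} is a candidate key.
{A, E}⁺ = {A, B, C, D, E}, which is every attribute, so {A, E} is a candidate key.
{B, C}⁺ = {A, B, C, D, E}, which is every attribute, so {B, C} is a candidate key.
No proper subset of any of these is a key, and no other minimal superkey exists.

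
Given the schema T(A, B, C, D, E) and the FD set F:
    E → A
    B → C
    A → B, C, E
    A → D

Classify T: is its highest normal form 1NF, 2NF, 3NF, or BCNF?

Candidate keys: {A}, {E}. Prime attributes: {A, E}.
B → C breaks BCNF: {B}⁺ = {B, C}, so {B} is not a superkey.
Because {C} is non-prime and the left side of B → C is not a superkey, the relation is not in 3NF.
All keys have size 1, which rules out partial dependencies — 2NF is satisfied.

2NF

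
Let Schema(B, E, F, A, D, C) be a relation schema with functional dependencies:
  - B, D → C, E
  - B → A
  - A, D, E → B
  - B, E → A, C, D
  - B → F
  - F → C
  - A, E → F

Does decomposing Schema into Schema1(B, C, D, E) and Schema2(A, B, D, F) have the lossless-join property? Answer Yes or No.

The shared attributes are {B, D} and {B, D}⁺ = {A, B, C, D, E, F}.
Schema1 is contained in that closure, so Schema1 ∩ Schema2 → Schema1 holds and the join is lossless.

Yes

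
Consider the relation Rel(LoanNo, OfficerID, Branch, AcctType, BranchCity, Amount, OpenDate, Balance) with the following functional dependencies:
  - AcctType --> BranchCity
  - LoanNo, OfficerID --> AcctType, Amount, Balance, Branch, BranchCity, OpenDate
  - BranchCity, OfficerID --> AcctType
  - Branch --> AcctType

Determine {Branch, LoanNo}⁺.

Start with {Branch, LoanNo}.
Branch --> AcctType applies; add {AcctType} → now {AcctType, Branch, LoanNo}.
AcctType --> BranchCity applies; add {BranchCity} → now {AcctType, Branch, BranchCity, LoanNo}.
No further FD applies.

{AcctType, Branch, BranchCity, LoanNo}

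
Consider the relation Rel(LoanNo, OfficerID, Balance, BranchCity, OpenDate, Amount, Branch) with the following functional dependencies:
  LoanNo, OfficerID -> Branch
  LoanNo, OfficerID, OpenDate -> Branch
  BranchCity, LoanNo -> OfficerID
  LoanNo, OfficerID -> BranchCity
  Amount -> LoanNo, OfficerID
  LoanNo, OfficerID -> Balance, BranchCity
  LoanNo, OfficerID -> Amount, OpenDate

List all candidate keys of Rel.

Closure of {Amount} is {Amount, Balance, Branch, BranchCity, LoanNo, OfficerID, OpenDate}, the whole schema; {Amount} is a candidate key.
Closure of {BranchCity, LoanNo} is {Amount, Balance, Branch, BranchCity, LoanNo, OfficerID, OpenDate}, the whole schema; {BranchCity, LoanNo} is a candidate key.
Closure of {LoanNo, OfficerID} is {Amount, Balance, Branch, BranchCity, LoanNo, OfficerID, OpenDate}, the whole schema; {LoanNo, OfficerID} is a candidate key.
Any other superkey properly contains one of these, so there are no further candidate keys.

{Amount}, {BranchCity, LoanNo}, {LoanNo, OfficerID}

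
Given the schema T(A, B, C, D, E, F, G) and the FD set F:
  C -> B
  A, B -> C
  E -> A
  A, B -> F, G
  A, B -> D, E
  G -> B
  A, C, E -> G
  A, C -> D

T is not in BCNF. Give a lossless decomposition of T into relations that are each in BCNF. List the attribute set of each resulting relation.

{A, E}; {B, C}; {C, D, E, F, G}

Candidate keys of the original relation: {A, B}, {A, C}, {A, G}, {B, E}, {C, E}, {E, G}.
Within {A, B, C, D, E, F, G}: {C}⁺ ∩ {A, B, C, D, E, F, G} = {B, C}, not the whole set, so C -> B violates BCNF; decompose into {B, C} and {A, C, D, E, F, G}.
{B, C}: every determinant is a superkey — BCNF.
Within {A, C, D, E, F, G}: {E}⁺ ∩ {A, C, D, E, F, G} = {A, E}, not the whole set, so E -> A violates BCNF; decompose into {A, E} and {C, D, E, F, G}.
{A, E}: every determinant is a superkey — BCNF.
{C, D, E, F, G}: every determinant is a superkey — BCNF.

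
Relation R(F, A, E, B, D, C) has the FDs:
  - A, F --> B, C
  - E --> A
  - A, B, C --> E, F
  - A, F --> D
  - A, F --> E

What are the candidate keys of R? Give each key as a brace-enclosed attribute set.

{A, B, C}, {A, F}, {B, C, E}, {E, F}

{A, F}⁺ = {A, B, C, D, E, F} — all of the relation — so {A, F} is a candidate key.
{E, F}⁺ = {A, B, C, D, E, F} — all of the relation — so {E, F} is a candidate key.
{A, B, C}⁺ = {A, B, C, D, E, F} — all of the relation — so {A, B, C} is a candidate key.
{B, C, E}⁺ = {A, B, C, D, E, F} — all of the relation — so {B, C, E} is a candidate key.
Any other superkey properly contains one of these, so there are no further candidate keys.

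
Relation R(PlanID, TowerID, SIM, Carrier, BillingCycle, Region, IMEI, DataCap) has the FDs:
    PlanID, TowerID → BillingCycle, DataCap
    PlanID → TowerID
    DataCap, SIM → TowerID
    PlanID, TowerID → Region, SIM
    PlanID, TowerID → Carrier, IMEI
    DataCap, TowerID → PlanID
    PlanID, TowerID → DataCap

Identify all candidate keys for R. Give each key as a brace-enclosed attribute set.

{DataCap, SIM}, {DataCap, TowerID}, {PlanID}

Closure of {PlanID} is {BillingCycle, Carrier, DataCap, IMEI, PlanID, Region, SIM, TowerID}, the whole schema; {PlanID} is a candidate key.
Closure of {DataCap, SIM} is {BillingCycle, Carrier, DataCap, IMEI, PlanID, Region, SIM, TowerID}, the whole schema; {DataCap, SIM} is a candidate key.
Closure of {DataCap, TowerID} is {BillingCycle, Carrier, DataCap, IMEI, PlanID, Region, SIM, TowerID}, the whole schema; {DataCap, TowerID} is a candidate key.
These are minimal and exhaustive — every other superkey contains one of them.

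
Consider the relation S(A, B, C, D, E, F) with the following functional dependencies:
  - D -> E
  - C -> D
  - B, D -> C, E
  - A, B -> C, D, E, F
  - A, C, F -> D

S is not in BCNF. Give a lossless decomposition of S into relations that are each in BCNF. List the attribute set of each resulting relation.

Candidate key of the original relation: {A, B}.
In {A, B, C, D, E, F}, {D} is not a superkey ({D}⁺ restricted to this set is {D, E}), so split on D -> E into {D, E} and {A, B, C, D, F}.
{D, E} has no BCNF violation.
In {A, B, C, D, F}, {C} is not a superkey ({C}⁺ restricted to this set is {C, D}), so split on C -> D into {C, D} and {A, B, C, F}.
{C, D} has no BCNF violation.
{A, B, C, F} has no BCNF violation.

{A, B, C, F}; {C, D}; {D, E}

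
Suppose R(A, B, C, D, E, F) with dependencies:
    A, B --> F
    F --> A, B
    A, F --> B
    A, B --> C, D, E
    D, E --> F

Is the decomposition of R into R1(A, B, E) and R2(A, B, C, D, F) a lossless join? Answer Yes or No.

Common attributes: {A, B}; their closure is {A, B, C, D, E, F}.
Since R1 ⊆ {A, B, C, D, E, F}, the intersection is a superkey of R1; the decomposition is lossless.

Yes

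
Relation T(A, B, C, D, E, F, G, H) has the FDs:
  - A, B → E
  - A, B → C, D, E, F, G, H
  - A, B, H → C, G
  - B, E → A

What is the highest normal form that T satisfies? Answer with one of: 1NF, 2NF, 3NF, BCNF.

Candidate keys: {A, B}, {B, E}. Prime attributes: {A, B, E}.
Each dependency's left side is a superkey — BCNF holds.

BCNF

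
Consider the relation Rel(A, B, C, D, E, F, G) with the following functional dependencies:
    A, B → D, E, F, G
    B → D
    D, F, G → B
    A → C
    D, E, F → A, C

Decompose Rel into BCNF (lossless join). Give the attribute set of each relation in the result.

Candidate keys of the original relation: {A, B}, {A, D, F, G}, {B, E, F}, {D, E, F, G}.
{A, B, C, D, E, F, G}: {B} determines {B, D} here but is not a superkey — split on B → D, giving {B, D} and {A, B, C, E, F, G}.
{B, D} is in BCNF.
{A, B, C, E, F, G}: {A} determines {A, C} here but is not a superkey — split on A → C, giving {A, C} and {A, B, E, F, G}.
{A, C} is in BCNF.
{A, B, E, F, G} is in BCNF.

{A, B, E, F, G}; {A, C}; {B, D}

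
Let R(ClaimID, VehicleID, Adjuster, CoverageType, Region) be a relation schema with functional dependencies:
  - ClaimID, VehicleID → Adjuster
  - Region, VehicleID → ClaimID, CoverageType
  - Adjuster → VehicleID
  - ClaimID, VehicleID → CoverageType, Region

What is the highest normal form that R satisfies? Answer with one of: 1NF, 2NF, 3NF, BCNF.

3NF

Candidate keys: {Adjuster, ClaimID}, {Adjuster, Region}, {ClaimID, VehicleID}, {Region, VehicleID}. Prime attributes: {Adjuster, ClaimID, Region, VehicleID}.
Adjuster → VehicleID breaks BCNF: {Adjuster}⁺ = {Adjuster, VehicleID}, so {Adjuster} is not a superkey.
Since {VehicleID} ⊆ prime attributes and every other non-superkey FD also has a prime right side, the schema is in 3NF.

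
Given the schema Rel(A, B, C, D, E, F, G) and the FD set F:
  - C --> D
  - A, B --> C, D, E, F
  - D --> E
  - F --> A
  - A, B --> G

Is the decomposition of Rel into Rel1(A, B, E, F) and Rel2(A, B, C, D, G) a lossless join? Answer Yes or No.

Yes

Common attributes: {A, B}; their closure is {A, B, C, D, E, F, G}.
Since Rel1 ⊆ {A, B, C, D, E, F, G}, the intersection is a superkey of Rel1; the decomposition is lossless.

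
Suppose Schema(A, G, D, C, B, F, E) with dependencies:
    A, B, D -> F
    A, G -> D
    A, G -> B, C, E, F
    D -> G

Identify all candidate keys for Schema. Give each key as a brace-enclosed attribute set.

{A, D}, {A, G}

No FD produces {A}, so it must be in every candidate key.
{A, D} is a candidate key since {A, D}⁺ = {A, B, C, D, E, F, G} covers every attribute.
{A, G} is a candidate key since {A, G}⁺ = {A, B, C, D, E, F, G} covers every attribute.
Any other superkey properly contains one of these, so there are no further candidate keys.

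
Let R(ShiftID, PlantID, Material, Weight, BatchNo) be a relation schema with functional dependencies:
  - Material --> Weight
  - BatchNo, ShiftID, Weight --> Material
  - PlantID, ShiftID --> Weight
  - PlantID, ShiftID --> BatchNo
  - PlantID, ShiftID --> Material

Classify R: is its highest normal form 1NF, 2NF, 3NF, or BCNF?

2NF

Candidate key: {PlantID, ShiftID}. Prime attributes: {PlantID, ShiftID}.
Material --> Weight breaks BCNF: {Material}⁺ = {Material, Weight}, so {Material} is not a superkey.
Material --> Weight has non-prime {Weight} on the right and a non-superkey on the left, so 3NF fails.
Checking every proper subset of each key, none determines a non-prime attribute — 2NF is satisfied.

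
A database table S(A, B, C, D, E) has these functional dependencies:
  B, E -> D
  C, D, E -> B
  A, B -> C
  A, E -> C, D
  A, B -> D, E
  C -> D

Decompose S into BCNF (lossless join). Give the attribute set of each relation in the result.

Candidate keys of the original relation: {A, B}, {A, E}.
{A, B, C, D, E}: {B, E} determines {B, D, E} here but is not a superkey — split on B, E -> D, giving {B, D, E} and {A, B, C, E}.
{B, D, E} is in BCNF.
{A, B, C, E}: {C, E} determines {B, C, E} here but is not a superkey — split on C, E -> B, giving {B, C, E} and {A, C, E}.
{B, C, E} is in BCNF.
{A, C, E} is in BCNF.

{A, C, E}; {B, C, E}; {B, D, E}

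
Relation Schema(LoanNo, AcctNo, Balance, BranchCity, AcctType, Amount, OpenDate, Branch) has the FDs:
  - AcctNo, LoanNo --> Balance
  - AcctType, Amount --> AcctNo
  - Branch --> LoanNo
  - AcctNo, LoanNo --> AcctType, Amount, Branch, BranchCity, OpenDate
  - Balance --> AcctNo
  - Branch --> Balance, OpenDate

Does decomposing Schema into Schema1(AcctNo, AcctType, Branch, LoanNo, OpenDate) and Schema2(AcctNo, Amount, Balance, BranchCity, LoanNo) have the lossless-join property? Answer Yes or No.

Yes

Schema1 ∩ Schema2 = {AcctNo, LoanNo}; its closure under F is {AcctNo, AcctType, Amount, Balance, Branch, BranchCity, LoanNo, OpenDate}.
Schema1 is contained in that closure, so Schema1 ∩ Schema2 --> Schema1 holds and the join is lossless.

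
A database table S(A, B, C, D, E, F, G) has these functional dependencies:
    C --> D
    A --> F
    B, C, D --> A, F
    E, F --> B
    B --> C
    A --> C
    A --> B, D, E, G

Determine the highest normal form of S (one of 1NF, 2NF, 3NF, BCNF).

Candidate keys: {A}, {B}, {E, F}. Prime attributes: {A, B, E, F}.
C --> D breaks BCNF: {C}⁺ = {C, D}, so {C} is not a superkey.
Because {D} is non-prime and the left side of C --> D is not a superkey, the relation is not in 3NF.
No proper subset of a key has a non-prime attribute in its closure, so there is no partial dependency; 2NF holds.

2NF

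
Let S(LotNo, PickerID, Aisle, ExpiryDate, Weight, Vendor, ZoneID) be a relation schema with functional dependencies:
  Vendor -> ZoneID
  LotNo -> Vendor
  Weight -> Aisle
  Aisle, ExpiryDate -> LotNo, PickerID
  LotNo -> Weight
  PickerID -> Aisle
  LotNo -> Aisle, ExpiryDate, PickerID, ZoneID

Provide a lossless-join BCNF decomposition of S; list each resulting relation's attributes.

Candidate keys of the original relation: {Aisle, ExpiryDate}, {ExpiryDate, PickerID}, {ExpiryDate, Weight}, {LotNo}.
In {Aisle, ExpiryDate, LotNo, PickerID, Vendor, Weight, ZoneID}, {Vendor} is not a superkey ({Vendor}⁺ restricted to this set is {Vendor, ZoneID}), so split on Vendor -> ZoneID into {Vendor, ZoneID} and {Aisle, ExpiryDate, LotNo, PickerID, Vendor, Weight}.
{Vendor, ZoneID} is in BCNF.
In {Aisle, ExpiryDate, LotNo, PickerID, Vendor, Weight}, {Weight} is not a superkey ({Weight}⁺ restricted to this set is {Aisle, Weight}), so split on Weight -> Aisle into {Aisle, Weight} and {ExpiryDate, LotNo, PickerID, Vendor, Weight}.
{Aisle, Weight} is in BCNF.
{ExpiryDate, LotNo, PickerID, Vendor, Weight} is in BCNF.

{Aisle, Weight}; {ExpiryDate, LotNo, PickerID, Vendor, Weight}; {Vendor, ZoneID}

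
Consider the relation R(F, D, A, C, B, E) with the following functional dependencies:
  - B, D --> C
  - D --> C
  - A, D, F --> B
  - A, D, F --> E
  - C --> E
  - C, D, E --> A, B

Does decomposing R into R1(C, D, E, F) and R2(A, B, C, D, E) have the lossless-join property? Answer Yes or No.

Yes

The shared attributes are {C, D, E} and {C, D, E}⁺ = {A, B, C, D, E}.
Since R2 ⊆ {A, B, C, D, E}, the intersection is a superkey of R2; the decomposition is lossless.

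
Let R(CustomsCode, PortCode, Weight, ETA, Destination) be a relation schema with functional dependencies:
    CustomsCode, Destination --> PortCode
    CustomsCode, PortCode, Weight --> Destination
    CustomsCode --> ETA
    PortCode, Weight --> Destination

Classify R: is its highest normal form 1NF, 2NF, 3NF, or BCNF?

Candidate keys: {CustomsCode, Destination, Weight}, {CustomsCode, PortCode, Weight}. Prime attributes: {CustomsCode, Destination, PortCode, Weight}.
CustomsCode, Destination --> PortCode: {CustomsCode, Destination}⁺ = {CustomsCode, Destination, ETA, PortCode}, which is not all of the attributes, so the left side is not a superkey — BCNF is violated.
CustomsCode --> ETA has non-prime {ETA} on the right and a non-superkey on the left, so 3NF fails.
The proper key subset {CustomsCode} of {CustomsCode, Destination, Weight} determines non-prime {ETA}, so the relation is not even in 2NF.

1NF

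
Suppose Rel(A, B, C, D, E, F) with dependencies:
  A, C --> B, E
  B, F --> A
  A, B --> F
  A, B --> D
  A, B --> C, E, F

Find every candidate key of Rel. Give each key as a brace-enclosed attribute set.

{A, B}⁺ = {A, B, C, D, E, F}, which is every attribute, so {A, B} is a candidate key.
{A, C}⁺ = {A, B, C, D, E, F}, which is every attribute, so {A, C} is a candidate key.
{B, F}⁺ = {A, B, C, D, E, F}, which is every attribute, so {B, F} is a candidate key.
No proper subset of any of these is a key, and no other minimal superkey exists.

{A, B}, {A, C}, {B, F}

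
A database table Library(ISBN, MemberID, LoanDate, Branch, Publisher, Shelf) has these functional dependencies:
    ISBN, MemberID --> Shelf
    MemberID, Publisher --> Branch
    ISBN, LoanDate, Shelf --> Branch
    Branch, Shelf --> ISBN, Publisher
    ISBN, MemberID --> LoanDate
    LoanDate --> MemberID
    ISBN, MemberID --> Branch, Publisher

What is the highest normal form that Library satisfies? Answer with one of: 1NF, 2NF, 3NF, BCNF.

3NF

Candidate keys: {Branch, LoanDate, Shelf}, {Branch, MemberID, Shelf}, {ISBN, LoanDate}, {ISBN, MemberID}, {LoanDate, Publisher, Shelf}, {MemberID, Publisher, Shelf}. Prime attributes: {Branch, ISBN, LoanDate, MemberID, Publisher, Shelf}.
For MemberID, Publisher --> Branch we have {MemberID, Publisher}⁺ = {Branch, MemberID, Publisher}; {MemberID, Publisher} is not a superkey, so BCNF fails.
But every attribute on its right side ({Branch}) is prime, and the same holds for every other non-superkey FD, so 3NF still holds.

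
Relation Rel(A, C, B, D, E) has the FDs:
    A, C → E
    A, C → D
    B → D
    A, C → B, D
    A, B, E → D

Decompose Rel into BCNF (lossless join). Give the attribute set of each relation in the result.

{A, B, C, E}; {B, D}

Candidate key of the original relation: {A, C}.
Within {A, B, C, D, E}: {B}⁺ ∩ {A, B, C, D, E} = {B, D}, not the whole set, so B → D violates BCNF; decompose into {B, D} and {A, B, C, E}.
{B, D} is in BCNF.
{A, B, C, E} is in BCNF.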